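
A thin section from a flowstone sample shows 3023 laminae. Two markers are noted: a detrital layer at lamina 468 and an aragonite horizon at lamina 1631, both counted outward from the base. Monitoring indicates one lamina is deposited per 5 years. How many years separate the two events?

1631 − 468 = 1163 laminae lie between the two events.
Multiplying by 5 years per lamina: 1163 × 5 = 5815 years.

5815 yr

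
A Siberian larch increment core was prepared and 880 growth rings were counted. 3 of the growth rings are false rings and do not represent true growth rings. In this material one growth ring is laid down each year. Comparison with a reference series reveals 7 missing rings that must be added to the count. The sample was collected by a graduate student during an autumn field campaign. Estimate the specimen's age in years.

Adjusted count: 880 − 3 + 7 = 884 growth rings.
At one growth ring per year, that is 884 years.

884 yr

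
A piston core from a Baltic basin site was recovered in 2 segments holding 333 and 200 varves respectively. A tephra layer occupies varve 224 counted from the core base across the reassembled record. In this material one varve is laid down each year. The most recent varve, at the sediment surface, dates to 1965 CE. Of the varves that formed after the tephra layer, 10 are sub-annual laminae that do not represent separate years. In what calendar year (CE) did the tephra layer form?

1666 CE

Total varves = 333 + 200 = 533.
The tephra layer sits at varve 224 from the core base, so 533 − 224 = 309 varves formed after it.
Excluding 10 false varves: 309 − 10 = 299.
Counting back 299 years from 1965 CE places the tephra layer in 1965 − 299 = 1666 CE.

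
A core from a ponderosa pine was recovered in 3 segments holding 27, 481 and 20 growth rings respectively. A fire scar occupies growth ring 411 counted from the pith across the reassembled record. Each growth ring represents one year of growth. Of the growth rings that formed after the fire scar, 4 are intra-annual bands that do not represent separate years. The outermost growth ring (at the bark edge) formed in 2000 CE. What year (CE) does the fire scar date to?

Total growth rings = 27 + 481 + 20 = 528.
Between growth ring 411 and the bark edge there are 528 − 411 = 117 growth rings.
117 − 4 false = 113 true growth rings after the fire scar.
2000 − 113 = 1887 CE.

1887 CE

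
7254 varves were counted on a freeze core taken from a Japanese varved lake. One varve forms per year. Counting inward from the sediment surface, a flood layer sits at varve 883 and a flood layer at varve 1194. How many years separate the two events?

311 years

Separation: 1194 − 883 = 311 varves.
That is 311 years at one varve per year.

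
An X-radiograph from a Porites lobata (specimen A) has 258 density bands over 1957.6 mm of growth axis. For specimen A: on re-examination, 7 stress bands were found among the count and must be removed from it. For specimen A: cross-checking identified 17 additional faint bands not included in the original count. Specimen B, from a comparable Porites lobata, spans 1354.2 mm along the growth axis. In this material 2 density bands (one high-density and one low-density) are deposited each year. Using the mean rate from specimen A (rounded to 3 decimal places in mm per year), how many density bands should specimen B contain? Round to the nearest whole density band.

185 density bands

Specimen A: adjusted count: 258 − 7 + 17 = 268 density bands.
Specimen A: dividing by 2 density bands per year: 268 / 2 = 134 years.
A: Mean rate = 1957.6 mm / 134 years ≈ 14.609 mm/year.
Specimen B: 1354.2 mm / 14.609 mm per year = 92.70 years; at 2 density bands per year that is 92.70 × 2 ≈ 185 density bands.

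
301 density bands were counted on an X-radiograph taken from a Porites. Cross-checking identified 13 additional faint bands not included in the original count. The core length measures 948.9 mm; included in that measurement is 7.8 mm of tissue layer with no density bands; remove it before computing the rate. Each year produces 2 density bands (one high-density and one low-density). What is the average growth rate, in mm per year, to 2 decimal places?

5.99 mm per year

Correcting the raw count gives 301 + 13 = 314 true density bands.
Dividing by 2 density bands per year: 314 / 2 = 157 years.
Removing the 7.8 mm offcut leaves 948.9 − 7.8 = 941.1 mm.
941.1 mm over 157 years gives 941.1 / 157 ≈ 5.99 mm per year.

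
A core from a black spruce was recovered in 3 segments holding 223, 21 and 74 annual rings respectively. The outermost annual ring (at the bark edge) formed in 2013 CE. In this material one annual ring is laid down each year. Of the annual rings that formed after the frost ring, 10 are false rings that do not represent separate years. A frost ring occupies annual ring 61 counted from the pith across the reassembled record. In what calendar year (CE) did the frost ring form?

Total annual rings = 223 + 21 + 74 = 318.
318 − 61 = 257 annual rings lie beyond the frost ring toward the bark edge.
Removing the 10 false annual rings leaves 257 − 10 = 247 true annual rings beyond the frost ring.
2013 − 247 = 1766 CE.

1766 CE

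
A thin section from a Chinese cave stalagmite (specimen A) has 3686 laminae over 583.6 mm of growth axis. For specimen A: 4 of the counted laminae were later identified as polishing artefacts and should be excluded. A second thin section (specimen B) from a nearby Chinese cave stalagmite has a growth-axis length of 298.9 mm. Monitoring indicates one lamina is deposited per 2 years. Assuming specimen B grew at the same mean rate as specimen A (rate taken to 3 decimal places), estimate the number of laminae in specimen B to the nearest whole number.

1892 laminae

Specimen A: correcting the raw count gives 3686 − 4 = 3682 true laminae.
Specimen A: at 2 years per lamina, 3682 × 2 = 7364 years.
A: Extension rate ≈ 583.6 / 7364 = 0.079 mm/yr.
For B, 298.9 / 0.079 = 3783.54 years; at 2 years per lamina that is 3783.54 / 2 ≈ 1892 laminae.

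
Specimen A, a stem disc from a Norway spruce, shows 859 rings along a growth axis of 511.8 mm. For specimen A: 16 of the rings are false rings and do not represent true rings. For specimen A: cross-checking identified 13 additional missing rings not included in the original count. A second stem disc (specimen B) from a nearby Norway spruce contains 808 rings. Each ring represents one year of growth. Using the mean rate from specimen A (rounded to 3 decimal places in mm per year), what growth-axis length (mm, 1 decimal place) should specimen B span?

483.2 mm

Specimen A: adjusted count: 859 − 16 + 13 = 856 rings.
A: 511.8 mm over 856 years gives 511.8 / 856 ≈ 0.598 mm per year.
B's length ≈ 0.598 × 808 = 483.2 mm.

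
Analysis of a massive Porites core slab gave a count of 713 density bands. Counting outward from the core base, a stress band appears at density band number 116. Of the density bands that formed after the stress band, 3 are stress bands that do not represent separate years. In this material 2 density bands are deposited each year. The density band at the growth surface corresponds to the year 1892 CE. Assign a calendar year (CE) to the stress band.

713 − 116 = 597 density bands lie beyond the stress band toward the growth surface.
597 − 3 false = 594 true density bands after the stress band.
With 2 density bands per year, 594 / 2 = 297 years.
1892 − 297 = 1595 CE.

1595 CE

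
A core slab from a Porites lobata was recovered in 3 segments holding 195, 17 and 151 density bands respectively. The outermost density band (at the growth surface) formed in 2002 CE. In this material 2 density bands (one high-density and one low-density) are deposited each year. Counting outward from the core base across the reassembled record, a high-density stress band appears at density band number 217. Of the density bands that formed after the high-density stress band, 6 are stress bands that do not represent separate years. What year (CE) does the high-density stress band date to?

Total density bands = 195 + 17 + 151 = 363.
The high-density stress band sits at density band 217 from the core base, so 363 − 217 = 146 density bands formed after it.
146 − 6 false = 140 true density bands after the high-density stress band.
140 density bands at 2 per year is 140 / 2 = 70 years.
Counting back 70 years from 2002 CE places the high-density stress band in 2002 − 70 = 1932 CE.

1932 CE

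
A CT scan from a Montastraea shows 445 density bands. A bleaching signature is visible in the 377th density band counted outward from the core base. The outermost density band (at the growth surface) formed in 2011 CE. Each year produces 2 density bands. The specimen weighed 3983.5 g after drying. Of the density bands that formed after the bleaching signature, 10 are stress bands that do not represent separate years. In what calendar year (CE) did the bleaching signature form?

1982 CE

The bleaching signature sits at density band 377 from the core base, so 445 − 377 = 68 density bands formed after it.
Removing the 10 false density bands leaves 68 − 10 = 58 true density bands beyond the bleaching signature.
Dividing by 2 density bands per year: 58 / 2 = 29 years.
Counting back 29 years from 2011 CE places the bleaching signature in 2011 − 29 = 1982 CE.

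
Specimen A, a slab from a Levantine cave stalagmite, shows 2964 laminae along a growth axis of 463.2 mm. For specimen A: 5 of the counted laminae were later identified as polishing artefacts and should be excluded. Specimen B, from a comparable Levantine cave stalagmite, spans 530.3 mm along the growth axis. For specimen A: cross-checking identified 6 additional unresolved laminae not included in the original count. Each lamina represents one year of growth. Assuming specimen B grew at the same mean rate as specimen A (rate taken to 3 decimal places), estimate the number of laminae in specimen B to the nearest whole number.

Specimen A: correcting the raw count gives 2964 − 5 + 6 = 2965 true laminae.
A: Extension rate ≈ 463.2 / 2965 = 0.156 mm/year.
B spans 530.3 / 0.156 = 3399.36 years ≈ 3399 laminae.

3399 laminae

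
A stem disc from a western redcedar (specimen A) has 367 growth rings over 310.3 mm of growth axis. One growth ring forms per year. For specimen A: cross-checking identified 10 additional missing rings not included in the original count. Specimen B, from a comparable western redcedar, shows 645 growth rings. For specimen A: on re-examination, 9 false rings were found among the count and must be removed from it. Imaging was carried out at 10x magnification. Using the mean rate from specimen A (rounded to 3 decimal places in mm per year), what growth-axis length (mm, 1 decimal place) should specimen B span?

543.7 mm

Specimen A: correcting the raw count gives 367 − 9 + 10 = 368 true growth rings.
A: 310.3 mm over 368 years gives 310.3 / 368 ≈ 0.843 mm per year.
Length of B = 0.843 × 645 = 543.7 mm.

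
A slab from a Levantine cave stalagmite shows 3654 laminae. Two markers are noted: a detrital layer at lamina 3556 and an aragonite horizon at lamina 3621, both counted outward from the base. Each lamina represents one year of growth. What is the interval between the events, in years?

65 years

3621 − 3556 = 65 laminae lie between the two events.
That is 65 years at one lamina per year.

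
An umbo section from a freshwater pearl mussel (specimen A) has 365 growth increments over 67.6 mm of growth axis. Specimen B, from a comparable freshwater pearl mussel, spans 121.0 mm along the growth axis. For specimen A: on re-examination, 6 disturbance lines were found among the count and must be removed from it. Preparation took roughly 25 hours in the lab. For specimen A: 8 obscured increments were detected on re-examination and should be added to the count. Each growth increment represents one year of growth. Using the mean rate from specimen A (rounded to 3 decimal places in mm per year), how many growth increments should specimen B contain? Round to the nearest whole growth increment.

658 growth increments

Specimen A: after corrections the count is 365 − 6 + 8 = 367 growth increments.
A: Extension rate ≈ 67.6 / 367 = 0.184 mm per year.
B spans 121.0 / 0.184 = 657.61 years ≈ 658 growth increments.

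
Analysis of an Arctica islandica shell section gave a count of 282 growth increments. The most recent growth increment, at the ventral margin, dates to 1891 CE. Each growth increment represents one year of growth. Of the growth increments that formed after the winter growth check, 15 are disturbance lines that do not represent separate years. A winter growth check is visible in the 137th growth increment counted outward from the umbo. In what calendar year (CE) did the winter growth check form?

1761 CE

The winter growth check sits at growth increment 137 from the umbo, so 282 − 137 = 145 growth increments formed after it.
Excluding 15 false growth increments: 145 − 15 = 130.
The growth increment at the ventral margin is 1891 CE, so the winter growth check dates to 1891 − 130 = 1761 CE.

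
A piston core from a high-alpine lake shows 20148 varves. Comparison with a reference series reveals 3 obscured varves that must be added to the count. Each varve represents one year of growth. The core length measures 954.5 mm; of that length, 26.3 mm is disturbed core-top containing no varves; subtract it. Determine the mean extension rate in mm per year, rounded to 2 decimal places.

0.05 mm per year

Adjusted count: 20148 + 3 = 20151 varves.
Removing the 26.3 mm offcut leaves 954.5 − 26.3 = 928.2 mm.
Extension rate ≈ 928.2 / 20151 = 0.05 mm per year.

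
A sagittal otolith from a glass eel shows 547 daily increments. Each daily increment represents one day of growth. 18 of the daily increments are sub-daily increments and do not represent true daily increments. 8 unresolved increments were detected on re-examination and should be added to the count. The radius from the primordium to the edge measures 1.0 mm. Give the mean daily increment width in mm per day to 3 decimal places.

0.002 mm per day

Correcting the raw count gives 547 − 18 + 8 = 537 true daily increments.
Extension rate ≈ 1.0 / 537 = 0.002 mm per day.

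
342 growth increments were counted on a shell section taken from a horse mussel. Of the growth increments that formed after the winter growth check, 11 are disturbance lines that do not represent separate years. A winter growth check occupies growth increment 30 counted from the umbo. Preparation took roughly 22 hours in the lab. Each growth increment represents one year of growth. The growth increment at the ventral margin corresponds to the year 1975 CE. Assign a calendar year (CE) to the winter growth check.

342 − 30 = 312 growth increments lie beyond the winter growth check toward the ventral margin.
Removing the 11 false growth increments leaves 312 − 11 = 301 true growth increments beyond the winter growth check.
The growth increment at the ventral margin is 1975 CE, so the winter growth check dates to 1975 − 301 = 1674 CE.

1674 CE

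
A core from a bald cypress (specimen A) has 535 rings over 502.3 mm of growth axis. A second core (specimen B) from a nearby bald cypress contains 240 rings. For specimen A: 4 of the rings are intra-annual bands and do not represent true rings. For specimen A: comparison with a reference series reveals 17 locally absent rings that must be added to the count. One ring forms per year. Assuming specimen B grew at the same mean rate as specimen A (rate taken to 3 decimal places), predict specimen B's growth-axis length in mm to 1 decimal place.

220.1 mm

Specimen A: adjusted count: 535 − 4 + 17 = 548 rings.
A: Extension rate ≈ 502.3 / 548 = 0.917 mm per year.
Length of B = 0.917 × 240 = 220.1 mm.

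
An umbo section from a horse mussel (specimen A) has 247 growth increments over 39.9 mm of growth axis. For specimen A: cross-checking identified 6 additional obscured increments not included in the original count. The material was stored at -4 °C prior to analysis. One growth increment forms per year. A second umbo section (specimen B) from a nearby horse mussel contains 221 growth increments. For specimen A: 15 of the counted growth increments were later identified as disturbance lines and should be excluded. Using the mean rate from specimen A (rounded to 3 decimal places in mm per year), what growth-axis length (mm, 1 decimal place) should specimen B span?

37.1 mm

Specimen A: after corrections the count is 247 − 15 + 6 = 238 growth increments.
A: 39.9 mm over 238 years gives 39.9 / 238 ≈ 0.168 mm/year.
B's length ≈ 0.168 × 221 = 37.1 mm.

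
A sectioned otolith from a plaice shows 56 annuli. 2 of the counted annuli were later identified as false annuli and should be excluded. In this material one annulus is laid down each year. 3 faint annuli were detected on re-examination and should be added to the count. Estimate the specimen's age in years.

57 yr

Correcting the raw count gives 56 − 2 + 3 = 57 true annuli.
One annulus per year makes the duration 57 years.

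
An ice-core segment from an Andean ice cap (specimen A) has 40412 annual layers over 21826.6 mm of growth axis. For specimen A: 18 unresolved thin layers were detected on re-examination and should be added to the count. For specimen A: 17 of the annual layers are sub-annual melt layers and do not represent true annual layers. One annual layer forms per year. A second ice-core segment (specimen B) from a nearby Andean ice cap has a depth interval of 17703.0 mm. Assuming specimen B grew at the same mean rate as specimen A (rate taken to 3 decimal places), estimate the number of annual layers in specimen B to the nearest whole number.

32783 annual layers

Specimen A: correcting the raw count gives 40412 − 17 + 18 = 40413 true annual layers.
A: 21826.6 mm over 40413 years gives 21826.6 / 40413 ≈ 0.540 mm/yr.
Specimen B: 17703.0 mm / 0.540 mm per year = 32783.33 years ≈ 32783 annual layers.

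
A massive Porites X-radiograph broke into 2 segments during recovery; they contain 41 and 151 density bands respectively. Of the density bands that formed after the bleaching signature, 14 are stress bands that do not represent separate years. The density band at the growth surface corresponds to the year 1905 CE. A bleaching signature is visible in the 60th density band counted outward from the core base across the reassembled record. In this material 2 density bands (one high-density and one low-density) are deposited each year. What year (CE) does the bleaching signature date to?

1846 CE

Total density bands = 41 + 151 = 192.
Between density band 60 and the growth surface there are 192 − 60 = 132 density bands.
Excluding 14 false density bands: 132 − 14 = 118.
118 density bands at 2 per year is 118 / 2 = 59 years.
The density band at the growth surface is 1905 CE, so the bleaching signature dates to 1905 − 59 = 1846 CE.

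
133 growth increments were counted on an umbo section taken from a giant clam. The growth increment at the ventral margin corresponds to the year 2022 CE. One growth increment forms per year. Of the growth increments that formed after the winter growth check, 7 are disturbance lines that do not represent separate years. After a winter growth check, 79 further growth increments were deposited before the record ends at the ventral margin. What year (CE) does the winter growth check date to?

79 growth increments formed after the winter growth check.
Excluding 7 false growth increments: 79 − 7 = 72.
The growth increment at the ventral margin is 2022 CE, so the winter growth check dates to 2022 − 72 = 1950 CE.

1950 CE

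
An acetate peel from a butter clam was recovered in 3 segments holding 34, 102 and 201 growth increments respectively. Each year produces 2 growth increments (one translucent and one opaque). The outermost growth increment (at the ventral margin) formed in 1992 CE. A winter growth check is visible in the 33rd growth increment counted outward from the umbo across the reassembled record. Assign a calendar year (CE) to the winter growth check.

Total growth increments = 34 + 102 + 201 = 337.
Between growth increment 33 and the ventral margin there are 337 − 33 = 304 growth increments.
304 growth increments at 2 per year is 304 / 2 = 152 years.
Counting back 152 years from 1992 CE places the winter growth check in 1992 − 152 = 1840 CE.

1840 CE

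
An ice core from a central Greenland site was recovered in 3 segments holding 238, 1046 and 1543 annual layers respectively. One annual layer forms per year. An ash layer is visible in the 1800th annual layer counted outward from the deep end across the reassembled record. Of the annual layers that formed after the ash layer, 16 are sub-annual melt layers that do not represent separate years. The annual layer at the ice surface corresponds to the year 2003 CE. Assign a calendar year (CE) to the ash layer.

992 CE

Total annual layers = 238 + 1046 + 1543 = 2827.
2827 − 1800 = 1027 annual layers lie beyond the ash layer toward the ice surface.
1027 − 16 false = 1011 true annual layers after the ash layer.
The annual layer at the ice surface is 2003 CE, so the ash layer dates to 2003 − 1011 = 992 CE.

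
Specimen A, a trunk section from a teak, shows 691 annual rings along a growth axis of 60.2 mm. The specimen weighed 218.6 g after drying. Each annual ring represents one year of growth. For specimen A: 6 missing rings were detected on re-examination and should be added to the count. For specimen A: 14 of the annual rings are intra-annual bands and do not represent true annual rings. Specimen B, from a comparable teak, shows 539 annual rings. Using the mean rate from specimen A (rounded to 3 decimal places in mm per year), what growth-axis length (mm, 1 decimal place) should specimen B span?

47.4 mm

Specimen A: adjusted count: 691 − 14 + 6 = 683 annual rings.
A: 60.2 mm over 683 years gives 60.2 / 683 ≈ 0.088 mm per year.
Length of B = 0.088 × 539 = 47.4 mm.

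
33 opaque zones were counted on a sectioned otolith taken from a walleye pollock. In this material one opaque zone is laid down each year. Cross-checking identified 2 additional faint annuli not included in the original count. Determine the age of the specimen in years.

True opaque zone count = 33 + 2 = 35.
At one opaque zone per year, that is 35 years.

35 years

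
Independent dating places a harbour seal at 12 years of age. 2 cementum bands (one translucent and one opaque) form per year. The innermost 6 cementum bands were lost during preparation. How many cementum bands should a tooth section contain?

18 cementum bands

Expected cementum bands: 12 × 2 = 24.
Less the 6 uncaptured cementum bands: 24 − 6 = 18.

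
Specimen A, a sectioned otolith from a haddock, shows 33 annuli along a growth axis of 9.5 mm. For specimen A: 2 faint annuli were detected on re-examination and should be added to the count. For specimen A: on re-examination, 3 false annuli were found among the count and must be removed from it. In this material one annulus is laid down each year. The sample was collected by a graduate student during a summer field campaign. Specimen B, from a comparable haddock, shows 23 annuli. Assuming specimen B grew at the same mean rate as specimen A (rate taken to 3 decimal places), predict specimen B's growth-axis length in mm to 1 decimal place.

6.8 mm

Specimen A: adjusted count: 33 − 3 + 2 = 32 annuli.
A: Extension rate ≈ 9.5 / 32 = 0.297 mm per year.
B's length ≈ 0.297 × 23 = 6.8 mm.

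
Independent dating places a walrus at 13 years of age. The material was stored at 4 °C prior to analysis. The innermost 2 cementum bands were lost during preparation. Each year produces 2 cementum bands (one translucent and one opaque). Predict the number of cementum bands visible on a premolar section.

13 years at 2 cementum bands per year gives 13 × 2 = 26 cementum bands.
Subtracting the 2 cementum bands not captured gives 26 − 2 = 24 cementum bands in the record.

24 cementum bands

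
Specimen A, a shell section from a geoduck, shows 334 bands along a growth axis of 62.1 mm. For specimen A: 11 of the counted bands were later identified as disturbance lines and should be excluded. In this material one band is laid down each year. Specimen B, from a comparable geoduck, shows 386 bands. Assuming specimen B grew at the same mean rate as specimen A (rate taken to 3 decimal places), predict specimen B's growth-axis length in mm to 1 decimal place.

Specimen A: adjusted count: 334 − 11 = 323 bands.
A: Extension rate ≈ 62.1 / 323 = 0.192 mm/year.
Length of B = 0.192 × 386 = 74.1 mm.

74.1 mm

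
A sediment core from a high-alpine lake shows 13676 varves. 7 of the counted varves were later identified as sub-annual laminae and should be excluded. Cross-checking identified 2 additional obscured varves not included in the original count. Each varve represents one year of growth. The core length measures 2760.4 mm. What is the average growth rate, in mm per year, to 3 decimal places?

0.202 mm per year

Adjusted count: 13676 − 7 + 2 = 13671 varves.
Mean rate = 2760.4 mm / 13671 years ≈ 0.202 mm per year.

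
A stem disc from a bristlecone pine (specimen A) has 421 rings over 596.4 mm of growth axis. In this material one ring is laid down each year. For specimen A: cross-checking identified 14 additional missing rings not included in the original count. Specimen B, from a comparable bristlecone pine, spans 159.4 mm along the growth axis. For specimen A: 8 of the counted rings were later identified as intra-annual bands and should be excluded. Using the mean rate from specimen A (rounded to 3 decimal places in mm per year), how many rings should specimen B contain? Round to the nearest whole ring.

114 rings

Specimen A: true ring count = 421 − 8 + 14 = 427.
A: Extension rate ≈ 596.4 / 427 = 1.397 mm per year.
Specimen B: 159.4 mm / 1.397 mm per year = 114.10 years ≈ 114 rings.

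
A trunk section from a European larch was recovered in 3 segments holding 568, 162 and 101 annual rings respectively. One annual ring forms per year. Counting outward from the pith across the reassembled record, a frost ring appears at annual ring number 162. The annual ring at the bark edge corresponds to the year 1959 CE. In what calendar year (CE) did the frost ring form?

Total annual rings = 568 + 162 + 101 = 831.
Between annual ring 162 and the bark edge there are 831 − 162 = 669 annual rings.
Counting back 669 years from 1959 CE places the frost ring in 1959 − 669 = 1290 CE.

1290 CE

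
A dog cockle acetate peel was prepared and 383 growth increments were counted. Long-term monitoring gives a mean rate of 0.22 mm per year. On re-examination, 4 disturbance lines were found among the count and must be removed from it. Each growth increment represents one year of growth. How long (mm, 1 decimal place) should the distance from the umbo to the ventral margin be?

83.4 mm

Adjusted count: 383 − 4 = 379 growth increments.
Length ≈ 0.22 × 379 = 83.4 mm.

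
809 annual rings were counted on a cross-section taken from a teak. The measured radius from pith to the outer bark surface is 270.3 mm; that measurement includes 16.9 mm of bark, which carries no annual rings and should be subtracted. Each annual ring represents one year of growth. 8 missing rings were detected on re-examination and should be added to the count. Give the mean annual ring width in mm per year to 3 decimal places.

0.310 mm per year

True annual ring count = 809 + 8 = 817.
Removing the 16.9 mm offcut leaves 270.3 − 16.9 = 253.4 mm.
Mean rate = 253.4 mm / 817 years ≈ 0.310 mm per year.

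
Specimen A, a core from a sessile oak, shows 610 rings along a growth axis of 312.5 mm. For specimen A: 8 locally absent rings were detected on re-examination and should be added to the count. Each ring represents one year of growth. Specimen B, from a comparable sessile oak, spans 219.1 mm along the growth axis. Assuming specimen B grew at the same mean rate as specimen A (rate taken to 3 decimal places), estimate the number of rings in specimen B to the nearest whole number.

Specimen A: true ring count = 610 + 8 = 618.
A: Extension rate ≈ 312.5 / 618 = 0.506 mm per year.
For B, 219.1 / 0.506 = 433.00 years ≈ 433 rings.

433 rings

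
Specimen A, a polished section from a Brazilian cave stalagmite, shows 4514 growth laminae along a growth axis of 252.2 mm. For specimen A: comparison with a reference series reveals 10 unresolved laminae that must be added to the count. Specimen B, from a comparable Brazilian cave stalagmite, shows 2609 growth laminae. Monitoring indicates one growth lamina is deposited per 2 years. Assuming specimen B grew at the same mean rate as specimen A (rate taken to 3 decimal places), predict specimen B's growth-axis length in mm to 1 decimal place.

Specimen A: correcting the raw count gives 4514 + 10 = 4524 true growth laminae.
Specimen A: at 2 years per growth lamina, 4524 × 2 = 9048 years.
A: Mean rate = 252.2 mm / 9048 years ≈ 0.028 mm/yr.
Specimen B: 2609 growth laminae at 2 years each span 2609 × 2 = 5218 years. For B, 0.028 mm/year × 5218 years = 146.1 mm.

146.1 mm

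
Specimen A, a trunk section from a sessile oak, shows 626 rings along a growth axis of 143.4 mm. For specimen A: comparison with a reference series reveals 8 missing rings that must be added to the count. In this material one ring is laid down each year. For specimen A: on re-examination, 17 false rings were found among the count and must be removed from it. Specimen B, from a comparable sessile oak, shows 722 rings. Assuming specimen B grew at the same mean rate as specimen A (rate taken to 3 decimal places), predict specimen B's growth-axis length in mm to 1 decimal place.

167.5 mm

Specimen A: after corrections the count is 626 − 17 + 8 = 617 rings.
A: 143.4 mm over 617 years gives 143.4 / 617 ≈ 0.232 mm/yr.
Length of B = 0.232 × 722 = 167.5 mm.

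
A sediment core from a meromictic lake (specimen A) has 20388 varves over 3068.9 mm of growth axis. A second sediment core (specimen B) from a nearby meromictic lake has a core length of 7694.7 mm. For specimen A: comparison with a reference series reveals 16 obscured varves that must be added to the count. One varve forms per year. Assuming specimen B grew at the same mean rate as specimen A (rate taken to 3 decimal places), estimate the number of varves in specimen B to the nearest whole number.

51298 varves

Specimen A: correcting the raw count gives 20388 + 16 = 20404 true varves.
A: Mean rate = 3068.9 mm / 20404 years ≈ 0.150 mm per year.
For B, 7694.7 / 0.150 = 51298.00 years ≈ 51298 varves.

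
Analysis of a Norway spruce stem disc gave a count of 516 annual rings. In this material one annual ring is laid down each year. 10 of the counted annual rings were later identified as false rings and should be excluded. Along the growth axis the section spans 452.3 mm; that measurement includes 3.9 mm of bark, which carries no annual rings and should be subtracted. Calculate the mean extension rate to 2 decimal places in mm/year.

0.89 mm/year

True annual ring count = 516 − 10 = 506.
The growth record spans 452.3 − 3.9 = 448.4 mm.
Extension rate ≈ 448.4 / 506 = 0.89 mm/year.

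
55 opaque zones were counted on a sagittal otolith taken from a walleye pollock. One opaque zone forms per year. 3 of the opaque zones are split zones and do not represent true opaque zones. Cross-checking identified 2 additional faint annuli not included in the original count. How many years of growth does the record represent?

54 yr

Correcting the raw count gives 55 − 3 + 2 = 54 true opaque zones.
One opaque zone per year makes the duration 54 years.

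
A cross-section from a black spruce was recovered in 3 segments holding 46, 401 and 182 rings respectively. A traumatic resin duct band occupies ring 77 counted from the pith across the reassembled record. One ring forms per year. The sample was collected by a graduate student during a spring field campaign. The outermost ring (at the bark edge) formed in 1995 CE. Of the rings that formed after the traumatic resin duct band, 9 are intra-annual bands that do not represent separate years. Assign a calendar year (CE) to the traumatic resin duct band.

1452 CE

Total rings = 46 + 401 + 182 = 629.
The traumatic resin duct band sits at ring 77 from the pith, so 629 − 77 = 552 rings formed after it.
Excluding 9 false rings: 552 − 9 = 543.
The ring at the bark edge is 1995 CE, so the traumatic resin duct band dates to 1995 − 543 = 1452 CE.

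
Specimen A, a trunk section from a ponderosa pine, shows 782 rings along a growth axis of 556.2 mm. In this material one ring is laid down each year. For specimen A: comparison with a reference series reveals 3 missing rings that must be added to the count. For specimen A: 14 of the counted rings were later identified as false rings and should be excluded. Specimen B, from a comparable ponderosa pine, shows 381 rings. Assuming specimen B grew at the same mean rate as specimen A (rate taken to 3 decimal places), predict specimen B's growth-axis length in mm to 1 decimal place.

274.7 mm

Specimen A: correcting the raw count gives 782 − 14 + 3 = 771 true rings.
A: Mean rate = 556.2 mm / 771 years ≈ 0.721 mm/year.
B's length ≈ 0.721 × 381 = 274.7 mm.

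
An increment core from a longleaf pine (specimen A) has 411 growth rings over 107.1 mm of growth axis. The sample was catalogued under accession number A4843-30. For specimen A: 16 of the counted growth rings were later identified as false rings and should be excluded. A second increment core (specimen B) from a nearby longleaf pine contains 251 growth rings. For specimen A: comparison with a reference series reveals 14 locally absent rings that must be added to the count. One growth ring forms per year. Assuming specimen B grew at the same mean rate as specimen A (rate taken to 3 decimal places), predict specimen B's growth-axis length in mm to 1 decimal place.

65.8 mm

Specimen A: after corrections the count is 411 − 16 + 14 = 409 growth rings.
A: Extension rate ≈ 107.1 / 409 = 0.262 mm/year.
B's length ≈ 0.262 × 251 = 65.8 mm.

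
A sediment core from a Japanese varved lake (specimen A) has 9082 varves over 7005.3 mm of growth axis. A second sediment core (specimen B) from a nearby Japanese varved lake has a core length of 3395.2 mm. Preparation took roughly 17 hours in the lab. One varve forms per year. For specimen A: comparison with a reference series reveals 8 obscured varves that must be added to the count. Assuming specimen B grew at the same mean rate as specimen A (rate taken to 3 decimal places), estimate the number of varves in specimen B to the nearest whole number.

Specimen A: correcting the raw count gives 9082 + 8 = 9090 true varves.
A: Mean rate = 7005.3 mm / 9090 years ≈ 0.771 mm/yr.
B spans 3395.2 / 0.771 = 4403.63 years ≈ 4404 varves.

4404 varves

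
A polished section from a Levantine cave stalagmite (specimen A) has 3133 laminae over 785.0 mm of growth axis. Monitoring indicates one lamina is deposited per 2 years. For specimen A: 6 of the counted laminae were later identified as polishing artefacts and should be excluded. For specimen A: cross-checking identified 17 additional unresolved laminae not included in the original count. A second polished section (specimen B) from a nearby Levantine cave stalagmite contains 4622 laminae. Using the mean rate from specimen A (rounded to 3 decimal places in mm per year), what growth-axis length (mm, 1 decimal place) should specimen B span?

Specimen A: after corrections the count is 3133 − 6 + 17 = 3144 laminae.
Specimen A: multiplying by 2 years per lamina: 3144 × 2 = 6288 years.
A: Mean rate = 785.0 mm / 6288 years ≈ 0.125 mm per year.
Specimen B: 4622 laminae at 2 years each span 4622 × 2 = 9244 years. Length of B = 0.125 × 9244 = 1155.5 mm.

1155.5 mm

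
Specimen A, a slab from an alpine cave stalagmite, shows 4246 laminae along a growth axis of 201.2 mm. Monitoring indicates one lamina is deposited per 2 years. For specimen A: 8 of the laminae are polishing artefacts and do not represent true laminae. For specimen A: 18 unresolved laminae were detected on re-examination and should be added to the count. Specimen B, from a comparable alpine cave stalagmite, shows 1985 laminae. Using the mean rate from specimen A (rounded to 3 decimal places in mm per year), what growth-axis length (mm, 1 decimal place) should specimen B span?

95.3 mm

Specimen A: after corrections the count is 4246 − 8 + 18 = 4256 laminae.
Specimen A: multiplying by 2 years per lamina: 4256 × 2 = 8512 years.
A: Mean rate = 201.2 mm / 8512 years ≈ 0.024 mm/yr.
Specimen B: 1985 laminae at 2 years each span 1985 × 2 = 3970 years. B's length ≈ 0.024 × 3970 = 95.3 mm.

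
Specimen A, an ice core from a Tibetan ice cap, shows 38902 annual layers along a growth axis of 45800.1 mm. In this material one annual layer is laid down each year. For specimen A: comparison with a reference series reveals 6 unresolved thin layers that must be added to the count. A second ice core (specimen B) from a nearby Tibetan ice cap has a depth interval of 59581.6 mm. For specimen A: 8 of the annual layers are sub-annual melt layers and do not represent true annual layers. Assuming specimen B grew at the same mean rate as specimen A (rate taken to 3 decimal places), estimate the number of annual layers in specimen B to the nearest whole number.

50622 annual layers

Specimen A: adjusted count: 38902 − 8 + 6 = 38900 annual layers.
A: Mean rate = 45800.1 mm / 38900 years ≈ 1.177 mm/yr.
Specimen B: 59581.6 mm / 1.177 mm per year = 50621.58 years ≈ 50622 annual layers.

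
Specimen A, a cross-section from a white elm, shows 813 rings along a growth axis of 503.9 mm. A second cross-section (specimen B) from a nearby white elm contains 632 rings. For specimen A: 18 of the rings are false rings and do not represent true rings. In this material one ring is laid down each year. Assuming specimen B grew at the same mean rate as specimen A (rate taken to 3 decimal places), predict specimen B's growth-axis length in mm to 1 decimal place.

Specimen A: after corrections the count is 813 − 18 = 795 rings.
A: Extension rate ≈ 503.9 / 795 = 0.634 mm/yr.
For B, 0.634 mm/year × 632 years = 400.7 mm.

400.7 mm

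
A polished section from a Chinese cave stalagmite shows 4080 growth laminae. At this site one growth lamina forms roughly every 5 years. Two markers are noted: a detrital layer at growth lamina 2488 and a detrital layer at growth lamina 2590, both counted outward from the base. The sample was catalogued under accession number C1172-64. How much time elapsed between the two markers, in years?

510 years

Separation: 2590 − 2488 = 102 growth laminae.
At 5 years per growth lamina, 102 × 5 = 510 years.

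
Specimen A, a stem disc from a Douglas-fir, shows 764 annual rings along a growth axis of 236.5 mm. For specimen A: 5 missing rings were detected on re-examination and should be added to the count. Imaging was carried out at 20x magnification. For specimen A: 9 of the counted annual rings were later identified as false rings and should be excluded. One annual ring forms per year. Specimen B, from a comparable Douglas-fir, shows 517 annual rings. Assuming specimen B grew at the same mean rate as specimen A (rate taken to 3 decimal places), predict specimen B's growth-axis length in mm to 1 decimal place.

160.8 mm

Specimen A: true annual ring count = 764 − 9 + 5 = 760.
A: Extension rate ≈ 236.5 / 760 = 0.311 mm per year.
B's length ≈ 0.311 × 517 = 160.8 mm.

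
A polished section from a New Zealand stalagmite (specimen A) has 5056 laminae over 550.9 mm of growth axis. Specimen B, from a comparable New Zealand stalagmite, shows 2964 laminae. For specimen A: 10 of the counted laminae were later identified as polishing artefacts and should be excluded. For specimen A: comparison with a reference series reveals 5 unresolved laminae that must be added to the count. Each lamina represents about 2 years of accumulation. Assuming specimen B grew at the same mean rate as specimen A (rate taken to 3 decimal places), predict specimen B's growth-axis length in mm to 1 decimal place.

326.0 mm

Specimen A: after corrections the count is 5056 − 10 + 5 = 5051 laminae.
Specimen A: multiplying by 2 years per lamina: 5051 × 2 = 10102 years.
A: 550.9 mm over 10102 years gives 550.9 / 10102 ≈ 0.055 mm per year.
Specimen B: multiplying by 2 years per lamina: 2964 × 2 = 5928 years. B's length ≈ 0.055 × 5928 = 326.0 mm.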